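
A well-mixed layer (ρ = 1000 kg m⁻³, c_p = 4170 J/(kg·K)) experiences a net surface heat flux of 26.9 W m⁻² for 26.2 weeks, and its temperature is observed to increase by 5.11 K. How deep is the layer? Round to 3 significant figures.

20.0 m

Heat input Q = F Δt = 26.9 × 1.58×10^7 s = 4.26×10^8 J/m².
Required areal heat capacity C = Q / ΔT = 8.34×10^7 J/(m²·K).
Depth D = C / (ρ c_p) = 8.34×10^7 / (1000 × 4170) = 20.0 m.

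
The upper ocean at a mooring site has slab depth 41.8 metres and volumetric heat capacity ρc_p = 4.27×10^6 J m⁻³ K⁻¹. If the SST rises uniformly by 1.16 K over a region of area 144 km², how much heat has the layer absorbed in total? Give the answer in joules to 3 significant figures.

Areal heat capacity C = ρc_p × D = 4.27×10^6 × 41.8 = 1.78×10^8 J m⁻² K⁻¹.
Heat per unit area: q = C ΔT = 1.78×10^8 × 1.16 = 2.07×10^8 J/m².
Total heat: Q = q × A = 2.07×10^8 × (144 × 10⁶ m²) = 2.98×10^16 J.

2.98×10^16 J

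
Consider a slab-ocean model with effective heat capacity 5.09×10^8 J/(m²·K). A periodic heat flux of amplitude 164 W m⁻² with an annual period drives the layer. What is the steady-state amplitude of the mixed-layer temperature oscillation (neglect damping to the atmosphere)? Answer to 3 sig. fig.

1.62 K

Areal heat capacity C = 5.09×10^8 J/(m²·K) (given).
Angular frequency ω = 2π / T = 2π / 3.15×10^7 s = 1.99×10^-7 s⁻¹.
Cω = 5.09×10^8 × 1.99×10^-7 = 101 W/(m²·K).
Amplitude A = F₀ / (Cω) = 164 / 101 = 1.62 K.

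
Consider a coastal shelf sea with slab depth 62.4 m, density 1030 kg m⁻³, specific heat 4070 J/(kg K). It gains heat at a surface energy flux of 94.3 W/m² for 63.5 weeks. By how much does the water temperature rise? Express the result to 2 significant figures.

14 K

Areal heat capacity C = ρ c_p D = 1030 × 4070 × 62.4 = 2.62×10^8 J/(m^2 K).
Net heat input Q = F Δt = 94.3 × (63.5 weeks × 6.048×10^5 s/week) = 3.62×10^9 J/m².
ΔT = Q / C = 3.62×10^9 / 2.62×10^8 = 13.8 K.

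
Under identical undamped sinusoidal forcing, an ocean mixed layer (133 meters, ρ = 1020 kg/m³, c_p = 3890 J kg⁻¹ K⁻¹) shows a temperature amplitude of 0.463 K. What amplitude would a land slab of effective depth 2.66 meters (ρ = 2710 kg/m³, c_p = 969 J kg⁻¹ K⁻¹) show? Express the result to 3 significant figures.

35.0 K

C_ocean = 5.28×10^8 J/(m²·K); C_land = 6.99×10^6 J/(m²·K).
A ∝ 1/C ⇒ A_land = A_ocean × C_ocean/C_land = 0.463 × 75.5 = 35.0 K.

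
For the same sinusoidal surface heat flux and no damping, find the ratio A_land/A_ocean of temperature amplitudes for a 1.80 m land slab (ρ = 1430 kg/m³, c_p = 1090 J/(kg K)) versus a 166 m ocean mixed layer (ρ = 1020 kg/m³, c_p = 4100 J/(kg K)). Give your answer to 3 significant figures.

C_ocean = 1020 × 4100 × 166 = 6.94×10^8 J/(m²·K).
C_land = 1430 × 1090 × 1.80 = 2.81×10^6 J/(m²·K).
Undamped amplitude ∝ 1/C, so A_land/A_ocean = C_ocean/C_land = 247.

247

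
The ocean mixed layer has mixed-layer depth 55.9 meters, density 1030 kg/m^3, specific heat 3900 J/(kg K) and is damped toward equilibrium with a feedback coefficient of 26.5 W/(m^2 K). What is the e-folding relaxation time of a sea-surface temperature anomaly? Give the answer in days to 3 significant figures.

98.1 days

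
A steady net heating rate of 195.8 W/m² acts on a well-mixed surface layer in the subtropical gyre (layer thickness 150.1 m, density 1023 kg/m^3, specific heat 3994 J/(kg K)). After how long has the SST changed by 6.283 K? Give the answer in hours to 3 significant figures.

5470 hours

Areal heat capacity C = ρ c_p D = 1023 × 3994 × 150.1 = 6.13×10^8 J/(m^2 K).
Time required: Δt = C ΔT / F = 6.13×10^8 × 6.283 / 195.8 = 1.97×10^7 s.
In hours: 1.97×10^7 s / (3600 s/hour) = 5470 hours.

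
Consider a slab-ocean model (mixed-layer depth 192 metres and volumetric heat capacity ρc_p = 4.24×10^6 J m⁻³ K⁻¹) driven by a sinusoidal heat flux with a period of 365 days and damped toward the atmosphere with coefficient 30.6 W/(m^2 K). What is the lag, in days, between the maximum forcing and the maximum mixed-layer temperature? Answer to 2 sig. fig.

80 days

Areal heat capacity C = ρc_p × D = 4.24×10^6 × 192 = 8.14×10^8 J/(m^2 K).
ω = 2π / 3.15×10^7 s = 1.99×10^-7 s⁻¹.
Phase lag φ = arctan(Cω/λ) = arctan(162/30.6) = 1.38 rad.
Time lag = φ / ω = 1.38 / 1.99×10^-7 = 6.95×10^6 s = 80.4 days.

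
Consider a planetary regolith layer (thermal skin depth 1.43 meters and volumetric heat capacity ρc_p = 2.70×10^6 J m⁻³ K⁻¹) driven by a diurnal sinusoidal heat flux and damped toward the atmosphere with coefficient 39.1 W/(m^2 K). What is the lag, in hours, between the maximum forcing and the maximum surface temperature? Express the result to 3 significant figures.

5.47 hours

Areal heat capacity C = ρc_p × D = 2.70×10^6 × 1.43 = 3.86×10^6 J/(m^2 K).
ω = 2π / 86400 s = 7.27×10^-5 s⁻¹.
Phase lag φ = arctan(Cω/λ) = arctan(281/39.1) = 1.43 rad.
Time lag = φ / ω = 1.43 / 7.27×10^-5 = 19700 s = 5.47 hours.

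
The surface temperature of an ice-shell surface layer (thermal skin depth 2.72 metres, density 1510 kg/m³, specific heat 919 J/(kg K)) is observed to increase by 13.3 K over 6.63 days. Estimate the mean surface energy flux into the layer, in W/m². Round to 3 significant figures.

Areal heat capacity C = ρ c_p D = 1510 × 919 × 2.72 = 3.77×10^6 J/(m²·K).
Required heat per unit area: Q = C ΔT = 3.77×10^6 × 13.3 = 5.02×10^7 J/m².
Flux F = Q / Δt = 5.02×10^7 / 5.73×10^5 s = 87.6 W/m².

87.6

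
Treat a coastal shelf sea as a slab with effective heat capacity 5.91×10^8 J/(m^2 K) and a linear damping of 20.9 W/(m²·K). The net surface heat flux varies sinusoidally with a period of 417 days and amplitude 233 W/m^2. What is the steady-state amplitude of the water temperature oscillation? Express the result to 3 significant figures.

Areal heat capacity C = 5.91×10^8 J/(m^2 K) (given).
Angular frequency ω = 2π / T = 2π / 3.60×10^7 s = 1.74×10^-7 s⁻¹.
√((Cω)² + λ²) = √((103)² + 20.9²) = 105 W/(m²·K).
Amplitude A = F₀ / √((Cω)²+λ²) = 233 / 105 = 2.22 K.

2.22 K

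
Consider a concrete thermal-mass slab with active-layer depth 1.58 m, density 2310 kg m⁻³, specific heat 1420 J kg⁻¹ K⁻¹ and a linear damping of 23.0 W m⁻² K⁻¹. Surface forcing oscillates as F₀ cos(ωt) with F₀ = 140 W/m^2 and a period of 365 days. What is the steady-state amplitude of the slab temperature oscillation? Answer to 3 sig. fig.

Areal heat capacity C = ρ c_p D = 2310 × 1420 × 1.58 = 5.18×10^6 J m⁻² K⁻¹.
Angular frequency ω = 2π / T = 2π / 3.15×10^7 s = 1.99×10^-7 s⁻¹.
√((Cω)² + λ²) = √((1.03)² + 23.0²) = 23.0 W/(m²·K).
Amplitude A = F₀ / √((Cω)²+λ²) = 140 / 23.0 = 6.08 K.

6.08 K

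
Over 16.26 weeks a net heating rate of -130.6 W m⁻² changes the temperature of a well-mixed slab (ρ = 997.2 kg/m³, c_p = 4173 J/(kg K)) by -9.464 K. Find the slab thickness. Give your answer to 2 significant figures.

Heat input Q = F Δt = -130.6 × 9.83×10^6 s = -1.28×10^9 J/m².
Required areal heat capacity C = Q / ΔT = 1.36×10^8 J/(m²·K).
Depth D = C / (ρ c_p) = 1.36×10^8 / (997.2 × 4173) = 32.6 m.

33 m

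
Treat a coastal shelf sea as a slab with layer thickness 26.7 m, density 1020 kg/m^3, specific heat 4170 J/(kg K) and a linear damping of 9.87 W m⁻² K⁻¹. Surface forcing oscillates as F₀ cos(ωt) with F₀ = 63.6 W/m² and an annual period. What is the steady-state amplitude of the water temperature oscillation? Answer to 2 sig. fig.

2.6 K

Areal heat capacity C = ρ c_p D = 1020 × 4170 × 26.7 = 1.14×10^8 J/(m^2 K).
Angular frequency ω = 2π / T = 2π / 3.15×10^7 s = 1.99×10^-7 s⁻¹.
√((Cω)² + λ²) = √((22.6)² + 9.87²) = 24.7 W/(m²·K).
Amplitude A = F₀ / √((Cω)²+λ²) = 63.6 / 24.7 = 2.58 K.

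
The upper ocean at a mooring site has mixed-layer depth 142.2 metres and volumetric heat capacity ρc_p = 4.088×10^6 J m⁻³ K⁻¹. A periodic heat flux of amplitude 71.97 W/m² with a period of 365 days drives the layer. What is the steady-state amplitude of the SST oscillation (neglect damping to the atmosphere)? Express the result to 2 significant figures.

0.62 K

Areal heat capacity C = ρc_p × D = 4.088×10^6 × 142.2 = 5.81×10^8 J m⁻² K⁻¹.
Angular frequency ω = 2π / T = 2π / 3.15×10^7 s = 1.99×10^-7 s⁻¹.
Cω = 5.81×10^8 × 1.99×10^-7 = 116 W/(m²·K).
Amplitude A = F₀ / (Cω) = 71.97 / 116 = 0.621 K.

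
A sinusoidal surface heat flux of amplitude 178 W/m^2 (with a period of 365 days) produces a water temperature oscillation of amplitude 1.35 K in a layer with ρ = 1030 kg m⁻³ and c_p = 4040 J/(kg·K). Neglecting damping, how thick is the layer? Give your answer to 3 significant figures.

ω = 2π / 3.15×10^7 s = 1.99×10^-7 s⁻¹.
Required C = F₀ / (A ω) = 178 / (1.35 × 1.99×10^-7) = 6.62×10^8 J/(m²·K).
D = C / (ρ c_p) = 6.62×10^8 / (1030 × 4040) = 159 m.

159 m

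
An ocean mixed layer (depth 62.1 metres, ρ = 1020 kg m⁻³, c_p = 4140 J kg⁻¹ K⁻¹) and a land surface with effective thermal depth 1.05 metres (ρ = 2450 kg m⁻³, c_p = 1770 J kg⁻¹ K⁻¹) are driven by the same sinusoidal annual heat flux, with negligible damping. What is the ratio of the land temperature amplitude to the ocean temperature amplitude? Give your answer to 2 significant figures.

58

C_ocean = 1020 × 4140 × 62.1 = 2.62×10^8 J/(m²·K).
C_land = 2450 × 1770 × 1.05 = 4.55×10^6 J/(m²·K).
Undamped amplitude ∝ 1/C, so A_land/A_ocean = C_ocean/C_land = 57.6.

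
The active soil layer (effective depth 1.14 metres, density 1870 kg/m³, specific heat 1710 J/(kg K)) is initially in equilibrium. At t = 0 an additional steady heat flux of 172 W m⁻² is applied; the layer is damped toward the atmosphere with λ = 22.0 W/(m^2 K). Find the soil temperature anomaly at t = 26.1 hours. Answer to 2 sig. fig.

Areal heat capacity C = ρ c_p D = 1870 × 1710 × 1.14 = 3.65×10^6 J m⁻² K⁻¹.
τ = C / λ = 3.65×10^6 / 22.0 = 1.66×10^5 s.
Equilibrium anomaly ΔT_eq = F / λ = 172 / 22.0 = 7.82 K.
t = 26.1 hours = 94000 s, so t/τ = 0.567.
ΔT(t) = ΔT_eq (1 − e^(−t/τ)) = 7.82 × (1 − e^−0.567) = 3.38 K.

3.4 K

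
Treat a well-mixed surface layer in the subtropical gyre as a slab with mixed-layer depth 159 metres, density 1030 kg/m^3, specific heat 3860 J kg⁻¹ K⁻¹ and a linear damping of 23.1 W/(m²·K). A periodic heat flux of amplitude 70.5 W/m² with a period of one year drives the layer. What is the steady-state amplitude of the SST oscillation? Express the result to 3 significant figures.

0.551 K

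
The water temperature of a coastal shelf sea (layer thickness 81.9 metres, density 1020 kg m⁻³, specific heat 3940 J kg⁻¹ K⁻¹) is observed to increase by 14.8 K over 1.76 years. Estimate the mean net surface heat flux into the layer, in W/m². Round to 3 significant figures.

87.7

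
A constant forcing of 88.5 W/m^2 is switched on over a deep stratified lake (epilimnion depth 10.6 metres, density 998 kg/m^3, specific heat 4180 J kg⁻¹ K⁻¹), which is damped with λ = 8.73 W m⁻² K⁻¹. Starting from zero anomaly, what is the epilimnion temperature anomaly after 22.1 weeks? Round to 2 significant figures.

Areal heat capacity C = ρ c_p D = 998 × 4180 × 10.6 = 4.42×10^7 J/(m^2 K).
τ = C / λ = 4.42×10^7 / 8.73 = 5.07×10^6 s.
Equilibrium anomaly ΔT_eq = F / λ = 88.5 / 8.73 = 10.1 K.
t = 22.1 weeks = 1.34×10^7 s, so t/τ = 2.64.
ΔT(t) = ΔT_eq (1 − e^(−t/τ)) = 10.1 × (1 − e^−2.64) = 9.41 K.

9.4 K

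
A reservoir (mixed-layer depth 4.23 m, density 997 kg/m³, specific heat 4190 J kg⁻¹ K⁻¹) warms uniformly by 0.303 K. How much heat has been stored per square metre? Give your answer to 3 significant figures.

5.35×10^6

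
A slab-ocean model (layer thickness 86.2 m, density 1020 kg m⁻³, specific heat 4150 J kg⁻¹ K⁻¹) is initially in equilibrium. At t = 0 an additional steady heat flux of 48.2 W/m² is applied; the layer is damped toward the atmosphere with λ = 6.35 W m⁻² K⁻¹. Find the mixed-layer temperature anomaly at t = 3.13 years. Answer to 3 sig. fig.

6.23 K

Areal heat capacity C = ρ c_p D = 1020 × 4150 × 86.2 = 3.65×10^8 J/(m^2 K).
τ = C / λ = 3.65×10^8 / 6.35 = 5.75×10^7 s.
Equilibrium anomaly ΔT_eq = F / λ = 48.2 / 6.35 = 7.59 K.
t = 3.13 years = 9.88×10^7 s, so t/τ = 1.72.
ΔT(t) = ΔT_eq (1 − e^(−t/τ)) = 7.59 × (1 − e^−1.72) = 6.23 K.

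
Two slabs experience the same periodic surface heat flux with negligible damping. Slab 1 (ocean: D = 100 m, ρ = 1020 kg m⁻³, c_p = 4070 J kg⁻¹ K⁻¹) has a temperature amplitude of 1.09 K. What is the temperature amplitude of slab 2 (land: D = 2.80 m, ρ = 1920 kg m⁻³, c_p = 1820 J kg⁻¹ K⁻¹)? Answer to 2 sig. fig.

46 K

C_ocean = 4.15×10^8 J/(m²·K); C_land = 9.78×10^6 J/(m²·K).
A ∝ 1/C ⇒ A_land = A_ocean × C_ocean/C_land = 1.09 × 42.4 = 46.2 K.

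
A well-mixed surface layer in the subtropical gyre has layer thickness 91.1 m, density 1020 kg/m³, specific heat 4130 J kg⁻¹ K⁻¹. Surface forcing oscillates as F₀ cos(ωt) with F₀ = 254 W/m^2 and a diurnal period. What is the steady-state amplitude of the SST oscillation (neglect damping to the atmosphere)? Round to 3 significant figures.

0.00910 K

Areal heat capacity C = ρ c_p D = 1020 × 4130 × 91.1 = 3.84×10^8 J/(m^2 K).
Angular frequency ω = 2π / T = 2π / 86400 s = 7.27×10^-5 s⁻¹.
Cω = 3.84×10^8 × 7.27×10^-5 = 27900 W/(m²·K).
Amplitude A = F₀ / (Cω) = 254 / 27900 = 0.00910 K.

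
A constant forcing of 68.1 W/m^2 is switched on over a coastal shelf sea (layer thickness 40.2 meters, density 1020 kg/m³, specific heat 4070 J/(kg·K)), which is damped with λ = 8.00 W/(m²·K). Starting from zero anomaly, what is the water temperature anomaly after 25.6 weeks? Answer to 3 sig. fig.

4.46 K

Areal heat capacity C = ρ c_p D = 1020 × 4070 × 40.2 = 1.67×10^8 J/(m²·K).
τ = C / λ = 1.67×10^8 / 8.00 = 2.09×10^7 s.
Equilibrium anomaly ΔT_eq = F / λ = 68.1 / 8.00 = 8.51 K.
t = 25.6 weeks = 1.55×10^7 s, so t/τ = 0.742.
ΔT(t) = ΔT_eq (1 − e^(−t/τ)) = 8.51 × (1 − e^−0.742) = 4.46 K.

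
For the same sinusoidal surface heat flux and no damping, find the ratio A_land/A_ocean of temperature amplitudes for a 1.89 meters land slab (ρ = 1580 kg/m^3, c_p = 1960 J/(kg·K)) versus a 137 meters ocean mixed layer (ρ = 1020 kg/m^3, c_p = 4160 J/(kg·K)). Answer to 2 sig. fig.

99

C_ocean = 1020 × 4160 × 137 = 5.81×10^8 J/(m²·K).
C_land = 1580 × 1960 × 1.89 = 5.85×10^6 J/(m²·K).
Undamped amplitude ∝ 1/C, so A_land/A_ocean = C_ocean/C_land = 99.3.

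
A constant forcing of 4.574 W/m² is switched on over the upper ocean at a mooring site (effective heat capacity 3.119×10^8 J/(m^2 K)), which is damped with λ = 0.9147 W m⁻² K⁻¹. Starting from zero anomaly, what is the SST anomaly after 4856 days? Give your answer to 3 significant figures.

3.54 K

Areal heat capacity C = 3.119×10^8 J/(m^2 K) (given).
τ = C / λ = 3.12×10^8 / 0.9147 = 3.41×10^8 s.
Equilibrium anomaly ΔT_eq = F / λ = 4.574 / 0.9147 = 5.00 K.
t = 4856 days = 4.20×10^8 s, so t/τ = 1.23.
ΔT(t) = ΔT_eq (1 − e^(−t/τ)) = 5.00 × (1 − e^−1.23) = 3.54 K.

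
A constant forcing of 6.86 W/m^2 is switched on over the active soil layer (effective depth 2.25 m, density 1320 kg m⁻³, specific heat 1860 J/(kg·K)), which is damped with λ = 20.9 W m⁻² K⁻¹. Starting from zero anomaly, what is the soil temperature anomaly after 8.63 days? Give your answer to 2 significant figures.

0.31 K

Areal heat capacity C = ρ c_p D = 1320 × 1860 × 2.25 = 5.52×10^6 J m⁻² K⁻¹.
τ = C / λ = 5.52×10^6 / 20.9 = 2.64×10^5 s.
Equilibrium anomaly ΔT_eq = F / λ = 6.86 / 20.9 = 0.328 K.
t = 8.63 days = 7.46×10^5 s, so t/τ = 2.82.
ΔT(t) = ΔT_eq (1 − e^(−t/τ)) = 0.328 × (1 − e^−2.82) = 0.309 K.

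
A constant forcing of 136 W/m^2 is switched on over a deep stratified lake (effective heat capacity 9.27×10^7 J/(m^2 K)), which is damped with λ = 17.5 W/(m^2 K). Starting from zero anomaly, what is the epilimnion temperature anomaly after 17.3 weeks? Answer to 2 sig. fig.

6.7 K

Areal heat capacity C = 9.27×10^7 J/(m^2 K) (given).
τ = C / λ = 9.27×10^7 / 17.5 = 5.30×10^6 s.
Equilibrium anomaly ΔT_eq = F / λ = 136 / 17.5 = 7.77 K.
t = 17.3 weeks = 1.05×10^7 s, so t/τ = 1.98.
ΔT(t) = ΔT_eq (1 − e^(−t/τ)) = 7.77 × (1 − e^−1.98) = 6.69 K.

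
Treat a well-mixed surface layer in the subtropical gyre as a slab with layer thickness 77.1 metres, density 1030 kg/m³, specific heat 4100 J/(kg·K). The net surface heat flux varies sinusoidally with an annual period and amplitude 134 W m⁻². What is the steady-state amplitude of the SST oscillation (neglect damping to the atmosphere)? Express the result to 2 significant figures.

Areal heat capacity C = ρ c_p D = 1030 × 4100 × 77.1 = 3.26×10^8 J m⁻² K⁻¹.
Angular frequency ω = 2π / T = 2π / 3.15×10^7 s = 1.99×10^-7 s⁻¹.
Cω = 3.26×10^8 × 1.99×10^-7 = 64.9 W/(m²·K).
Amplitude A = F₀ / (Cω) = 134 / 64.9 = 2.07 K.

2.1 K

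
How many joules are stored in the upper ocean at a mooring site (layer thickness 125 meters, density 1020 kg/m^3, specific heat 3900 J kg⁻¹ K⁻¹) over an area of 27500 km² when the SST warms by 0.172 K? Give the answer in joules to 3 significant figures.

2.35×10^18 J

Areal heat capacity C = ρ c_p D = 1020 × 3900 × 125 = 4.97×10^8 J m⁻² K⁻¹.
Heat per unit area: q = C ΔT = 4.97×10^8 × 0.172 = 8.55×10^7 J/m².
Total heat: Q = q × A = 8.55×10^7 × (27500 × 10⁶ m²) = 2.35×10^18 J.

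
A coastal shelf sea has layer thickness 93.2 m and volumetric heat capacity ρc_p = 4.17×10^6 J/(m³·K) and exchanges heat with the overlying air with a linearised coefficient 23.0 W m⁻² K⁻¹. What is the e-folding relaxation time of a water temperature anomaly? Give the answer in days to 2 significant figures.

Areal heat capacity C = ρc_p × D = 4.17×10^6 × 93.2 = 3.89×10^8 J m⁻² K⁻¹.
Relaxation time τ = C / λ = 3.89×10^8 / 23.0 = 1.69×10^7 s.
In days: 1.69×10^7 s / (86400 s/day) = 196 days.

200 days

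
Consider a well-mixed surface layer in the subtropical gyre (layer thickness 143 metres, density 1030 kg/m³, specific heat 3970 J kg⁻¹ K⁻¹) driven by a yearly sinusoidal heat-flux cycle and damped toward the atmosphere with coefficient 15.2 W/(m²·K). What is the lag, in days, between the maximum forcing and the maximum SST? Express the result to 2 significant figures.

Areal heat capacity C = ρ c_p D = 1030 × 3970 × 143 = 5.85×10^8 J m⁻² K⁻¹.
ω = 2π / 3.15×10^7 s = 1.99×10^-7 s⁻¹.
Phase lag φ = arctan(Cω/λ) = arctan(117/15.2) = 1.44 rad.
Time lag = φ / ω = 1.44 / 1.99×10^-7 = 7.23×10^6 s = 83.7 days.

84 days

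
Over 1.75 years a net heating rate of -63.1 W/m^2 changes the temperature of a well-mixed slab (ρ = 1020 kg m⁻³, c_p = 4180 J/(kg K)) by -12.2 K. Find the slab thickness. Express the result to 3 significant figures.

Heat input Q = F Δt = -63.1 × 5.52×10^7 s = -3.48×10^9 J/m².
Required areal heat capacity C = Q / ΔT = 2.86×10^8 J/(m²·K).
Depth D = C / (ρ c_p) = 2.86×10^8 / (1020 × 4180) = 67.0 m.

67.0 m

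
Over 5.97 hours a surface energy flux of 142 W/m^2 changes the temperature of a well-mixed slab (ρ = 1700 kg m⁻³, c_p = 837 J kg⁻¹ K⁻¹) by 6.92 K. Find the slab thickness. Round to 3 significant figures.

0.310 m

Heat input Q = F Δt = 142 × 21500 s = 3.05×10^6 J/m².
Required areal heat capacity C = Q / ΔT = 4.41×10^5 J/(m²·K).
Depth D = C / (ρ c_p) = 4.41×10^5 / (1700 × 837) = 0.310 m.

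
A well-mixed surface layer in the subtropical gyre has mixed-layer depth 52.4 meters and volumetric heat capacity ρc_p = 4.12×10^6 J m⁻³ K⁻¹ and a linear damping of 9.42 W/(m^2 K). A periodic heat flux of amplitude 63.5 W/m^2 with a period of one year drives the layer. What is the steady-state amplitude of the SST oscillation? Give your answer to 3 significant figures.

Areal heat capacity C = ρc_p × D = 4.12×10^6 × 52.4 = 2.16×10^8 J/(m²·K).
Angular frequency ω = 2π / T = 2π / 3.15×10^7 s = 1.99×10^-7 s⁻¹.
√((Cω)² + λ²) = √((43.0)² + 9.42²) = 44.0 W/(m²·K).
Amplitude A = F₀ / √((Cω)²+λ²) = 63.5 / 44.0 = 1.44 K.

1.44 K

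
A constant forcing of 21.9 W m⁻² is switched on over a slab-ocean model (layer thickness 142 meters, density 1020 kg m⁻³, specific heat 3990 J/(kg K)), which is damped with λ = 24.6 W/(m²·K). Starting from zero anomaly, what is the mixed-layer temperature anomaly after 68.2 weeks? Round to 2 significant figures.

Areal heat capacity C = ρ c_p D = 1020 × 3990 × 142 = 5.78×10^8 J m⁻² K⁻¹.
τ = C / λ = 5.78×10^8 / 24.6 = 2.35×10^7 s.
Equilibrium anomaly ΔT_eq = F / λ = 21.9 / 24.6 = 0.890 K.
t = 68.2 weeks = 4.12×10^7 s, so t/τ = 1.76.
ΔT(t) = ΔT_eq (1 − e^(−t/τ)) = 0.890 × (1 − e^−1.76) = 0.736 K.

0.74 K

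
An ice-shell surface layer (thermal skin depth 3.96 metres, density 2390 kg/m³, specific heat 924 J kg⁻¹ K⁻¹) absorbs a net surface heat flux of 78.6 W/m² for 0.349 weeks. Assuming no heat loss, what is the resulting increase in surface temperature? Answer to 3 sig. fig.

Areal heat capacity C = ρ c_p D = 2390 × 924 × 3.96 = 8.75×10^6 J m⁻² K⁻¹.
Net heat input Q = F Δt = 78.6 × (0.349 weeks × 6.048×10^5 s/week) = 1.66×10^7 J/m².
ΔT = Q / C = 1.66×10^7 / 8.75×10^6 = 1.90 K.

1.90 K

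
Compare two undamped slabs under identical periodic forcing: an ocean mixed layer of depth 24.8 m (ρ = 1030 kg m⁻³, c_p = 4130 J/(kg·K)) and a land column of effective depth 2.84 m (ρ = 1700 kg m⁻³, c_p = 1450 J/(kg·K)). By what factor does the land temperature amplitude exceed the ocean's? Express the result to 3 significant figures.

C_ocean = 1030 × 4130 × 24.8 = 1.05×10^8 J/(m²·K).
C_land = 1700 × 1450 × 2.84 = 7.00×10^6 J/(m²·K).
Undamped amplitude ∝ 1/C, so A_land/A_ocean = C_ocean/C_land = 15.1.

15.1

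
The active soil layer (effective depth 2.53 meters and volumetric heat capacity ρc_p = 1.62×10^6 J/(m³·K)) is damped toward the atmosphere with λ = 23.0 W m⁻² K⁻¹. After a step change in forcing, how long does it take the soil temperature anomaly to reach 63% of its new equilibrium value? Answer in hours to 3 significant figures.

Areal heat capacity C = ρc_p × D = 1.62×10^6 × 2.53 = 4.10×10^6 J/(m²·K).
τ = C / λ = 4.10×10^6 / 23.0 = 1.78×10^5 s.
Fraction reached: 1 − e^(−t/τ) = 0.63 ⇒ t = −τ ln(1 − 0.63) = τ × 0.994.
t = 1.77×10^5 s = 49.2 hours.

49.2 hours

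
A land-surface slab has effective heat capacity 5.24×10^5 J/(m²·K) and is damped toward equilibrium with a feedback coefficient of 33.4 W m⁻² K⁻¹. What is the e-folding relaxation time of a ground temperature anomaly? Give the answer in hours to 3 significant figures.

Areal heat capacity C = 5.24×10^5 J/(m²·K) (given).
Relaxation time τ = C / λ = 5.24×10^5 / 33.4 = 15700 s.
In hours: 15700 s / (3600 s/hour) = 4.36 hours.

4.36 hours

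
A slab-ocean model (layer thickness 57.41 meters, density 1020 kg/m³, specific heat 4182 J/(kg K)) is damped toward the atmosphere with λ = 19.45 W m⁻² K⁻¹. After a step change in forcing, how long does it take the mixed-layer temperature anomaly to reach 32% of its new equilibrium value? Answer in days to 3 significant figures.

56.2 days

Areal heat capacity C = ρ c_p D = 1020 × 4182 × 57.41 = 2.45×10^8 J/(m^2 K).
τ = C / λ = 2.45×10^8 / 19.45 = 1.26×10^7 s.
Fraction reached: 1 − e^(−t/τ) = 0.32 ⇒ t = −τ ln(1 − 0.32) = τ × 0.386.
t = 4.86×10^6 s = 56.2 days.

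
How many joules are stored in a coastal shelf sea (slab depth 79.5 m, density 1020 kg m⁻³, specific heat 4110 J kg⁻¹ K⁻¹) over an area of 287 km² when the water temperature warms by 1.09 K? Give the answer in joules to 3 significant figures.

1.04×10^17 J

Areal heat capacity C = ρ c_p D = 1020 × 4110 × 79.5 = 3.33×10^8 J m⁻² K⁻¹.
Heat per unit area: q = C ΔT = 3.33×10^8 × 1.09 = 3.63×10^8 J/m².
Total heat: Q = q × A = 3.63×10^8 × (287 × 10⁶ m²) = 1.04×10^17 J.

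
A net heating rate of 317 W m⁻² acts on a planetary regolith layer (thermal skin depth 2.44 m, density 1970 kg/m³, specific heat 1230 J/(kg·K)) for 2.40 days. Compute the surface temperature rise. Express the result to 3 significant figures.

Areal heat capacity C = ρ c_p D = 1970 × 1230 × 2.44 = 5.91×10^6 J/(m^2 K).
Net heat input Q = F Δt = 317 × (2.40 days × 86400 s/day) = 6.57×10^7 J/m².
ΔT = Q / C = 6.57×10^7 / 5.91×10^6 = 11.1 K.

11.1 K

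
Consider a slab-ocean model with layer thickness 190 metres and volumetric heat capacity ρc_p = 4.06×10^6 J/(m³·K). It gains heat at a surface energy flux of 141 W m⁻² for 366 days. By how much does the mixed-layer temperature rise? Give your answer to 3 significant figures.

5.78 K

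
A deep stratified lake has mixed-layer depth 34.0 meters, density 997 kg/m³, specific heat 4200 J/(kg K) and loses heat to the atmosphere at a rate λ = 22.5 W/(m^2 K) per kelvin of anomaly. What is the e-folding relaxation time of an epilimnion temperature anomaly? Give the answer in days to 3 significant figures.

Areal heat capacity C = ρ c_p D = 997 × 4200 × 34.0 = 1.42×10^8 J/(m^2 K).
Relaxation time τ = C / λ = 1.42×10^8 / 22.5 = 6.33×10^6 s.
In days: 6.33×10^6 s / (86400 s/day) = 73.2 days.

73.2 days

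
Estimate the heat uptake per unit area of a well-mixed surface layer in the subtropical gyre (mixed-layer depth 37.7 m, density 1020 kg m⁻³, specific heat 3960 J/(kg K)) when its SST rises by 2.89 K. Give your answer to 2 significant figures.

Areal heat capacity C = ρ c_p D = 1020 × 3960 × 37.7 = 1.52×10^8 J/(m^2 K).
ΔQ = C ΔT = 1.52×10^8 × 2.89 = 4.40×10^8 J/m².

4.4×10^8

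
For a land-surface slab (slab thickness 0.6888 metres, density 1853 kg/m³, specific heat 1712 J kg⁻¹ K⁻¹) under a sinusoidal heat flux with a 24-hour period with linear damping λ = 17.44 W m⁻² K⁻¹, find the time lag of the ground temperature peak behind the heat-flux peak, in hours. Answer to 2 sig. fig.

Areal heat capacity C = ρ c_p D = 1853 × 1712 × 0.6888 = 2.19×10^6 J/(m^2 K).
ω = 2π / 86400 s = 7.27×10^-5 s⁻¹.
Phase lag φ = arctan(Cω/λ) = arctan(159/17.44) = 1.46 rad.
Time lag = φ / ω = 1.46 / 7.27×10^-5 = 20100 s = 5.58 hours.

5.6 hours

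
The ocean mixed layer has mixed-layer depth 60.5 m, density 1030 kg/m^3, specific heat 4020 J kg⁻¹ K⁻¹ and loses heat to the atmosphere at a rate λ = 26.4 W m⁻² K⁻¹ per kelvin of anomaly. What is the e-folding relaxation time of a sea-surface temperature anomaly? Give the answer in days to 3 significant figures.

Areal heat capacity C = ρ c_p D = 1030 × 4020 × 60.5 = 2.51×10^8 J m⁻² K⁻¹.
Relaxation time τ = C / λ = 2.51×10^8 / 26.4 = 9.49×10^6 s.
In days: 9.49×10^6 s / (86400 s/day) = 110 days.

110 days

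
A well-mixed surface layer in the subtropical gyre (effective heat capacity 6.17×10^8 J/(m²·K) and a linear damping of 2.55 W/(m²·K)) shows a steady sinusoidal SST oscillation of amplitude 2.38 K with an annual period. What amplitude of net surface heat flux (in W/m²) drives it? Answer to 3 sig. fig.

293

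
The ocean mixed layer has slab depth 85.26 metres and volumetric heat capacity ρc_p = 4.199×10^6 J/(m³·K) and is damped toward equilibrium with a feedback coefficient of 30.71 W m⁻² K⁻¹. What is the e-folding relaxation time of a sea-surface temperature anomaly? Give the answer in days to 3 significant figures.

Areal heat capacity C = ρc_p × D = 4.199×10^6 × 85.26 = 3.58×10^8 J/(m^2 K).
Relaxation time τ = C / λ = 3.58×10^8 / 30.71 = 1.17×10^7 s.
In days: 1.17×10^7 s / (86400 s/day) = 135 days.

135 days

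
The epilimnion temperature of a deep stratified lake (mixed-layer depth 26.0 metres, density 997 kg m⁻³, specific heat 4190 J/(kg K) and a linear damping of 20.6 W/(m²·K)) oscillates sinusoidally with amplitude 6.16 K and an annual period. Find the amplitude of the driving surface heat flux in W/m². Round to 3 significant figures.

184

Areal heat capacity C = ρ c_p D = 997 × 4190 × 26.0 = 1.09×10^8 J m⁻² K⁻¹.
ω = 2π / 3.15×10^7 s = 1.99×10^-7 s⁻¹.
√((Cω)² + λ²) = √((21.6)² + 20.6²) = 29.9 W/(m²·K).
F₀ = A × √((Cω)²+λ²) = 6.16 × 29.9 = 184 W/m².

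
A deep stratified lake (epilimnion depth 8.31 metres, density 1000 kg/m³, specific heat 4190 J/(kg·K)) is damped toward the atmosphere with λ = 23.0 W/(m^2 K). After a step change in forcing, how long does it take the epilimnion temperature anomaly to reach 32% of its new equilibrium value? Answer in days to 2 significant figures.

Areal heat capacity C = ρ c_p D = 1000 × 4190 × 8.31 = 3.48×10^7 J/(m^2 K).
τ = C / λ = 3.48×10^7 / 23.0 = 1.51×10^6 s.
Fraction reached: 1 − e^(−t/τ) = 0.32 ⇒ t = −τ ln(1 − 0.32) = τ × 0.386.
t = 5.84×10^5 s = 6.76 days.

6.8 days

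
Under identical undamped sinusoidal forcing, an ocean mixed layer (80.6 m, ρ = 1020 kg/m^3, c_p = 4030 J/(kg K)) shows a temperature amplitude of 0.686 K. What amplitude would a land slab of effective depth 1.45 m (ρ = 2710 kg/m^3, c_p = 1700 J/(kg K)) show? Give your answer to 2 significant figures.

C_ocean = 3.31×10^8 J/(m²·K); C_land = 6.68×10^6 J/(m²·K).
A ∝ 1/C ⇒ A_land = A_ocean × C_ocean/C_land = 0.686 × 49.6 = 34.0 K.

34 K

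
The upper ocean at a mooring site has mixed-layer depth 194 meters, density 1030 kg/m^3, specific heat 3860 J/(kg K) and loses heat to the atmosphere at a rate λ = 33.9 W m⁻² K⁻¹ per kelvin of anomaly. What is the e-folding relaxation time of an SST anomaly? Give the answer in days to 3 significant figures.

Areal heat capacity C = ρ c_p D = 1030 × 3860 × 194 = 7.71×10^8 J m⁻² K⁻¹.
Relaxation time τ = C / λ = 7.71×10^8 / 33.9 = 2.28×10^7 s.
In days: 2.28×10^7 s / (86400 s/day) = 263 days.

263 days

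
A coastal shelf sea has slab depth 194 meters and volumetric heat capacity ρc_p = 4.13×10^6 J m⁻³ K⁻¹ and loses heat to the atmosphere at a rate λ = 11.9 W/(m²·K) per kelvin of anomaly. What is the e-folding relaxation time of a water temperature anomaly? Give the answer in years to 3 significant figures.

Areal heat capacity C = ρc_p × D = 4.13×10^6 × 194 = 8.01×10^8 J m⁻² K⁻¹.
Relaxation time τ = C / λ = 8.01×10^8 / 11.9 = 6.73×10^7 s.
In years: 6.73×10^7 s / (3.156×10^7 s/year) = 2.13 years.

2.13 years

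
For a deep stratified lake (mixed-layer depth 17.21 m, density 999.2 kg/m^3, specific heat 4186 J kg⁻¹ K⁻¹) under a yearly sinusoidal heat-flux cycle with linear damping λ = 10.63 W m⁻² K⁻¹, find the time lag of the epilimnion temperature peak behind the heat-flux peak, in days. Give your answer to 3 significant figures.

54.2 days

Areal heat capacity C = ρ c_p D = 999.2 × 4186 × 17.21 = 7.20×10^7 J m⁻² K⁻¹.
ω = 2π / 3.15×10^7 s = 1.99×10^-7 s⁻¹.
Phase lag φ = arctan(Cω/λ) = arctan(14.3/10.63) = 0.933 rad.
Time lag = φ / ω = 0.933 / 1.99×10^-7 = 4.68×10^6 s = 54.2 days.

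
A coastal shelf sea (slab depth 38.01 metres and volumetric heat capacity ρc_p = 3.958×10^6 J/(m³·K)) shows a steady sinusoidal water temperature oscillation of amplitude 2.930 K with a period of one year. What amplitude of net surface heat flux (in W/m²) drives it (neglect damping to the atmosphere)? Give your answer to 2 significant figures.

Areal heat capacity C = ρc_p × D = 3.958×10^6 × 38.01 = 1.50×10^8 J/(m^2 K).
ω = 2π / 3.15×10^7 s = 1.99×10^-7 s⁻¹.
Cω = 1.50×10^8 × 1.99×10^-7 = 30.0 W/(m²·K).
F₀ = A × Cω = 2.930 × 30.0 = 87.8 W/m².

88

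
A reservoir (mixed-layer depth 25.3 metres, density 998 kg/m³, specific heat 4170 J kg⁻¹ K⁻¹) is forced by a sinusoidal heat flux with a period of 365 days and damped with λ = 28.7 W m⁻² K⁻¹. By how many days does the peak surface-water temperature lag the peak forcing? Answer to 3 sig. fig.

Areal heat capacity C = ρ c_p D = 998 × 4170 × 25.3 = 1.05×10^8 J/(m^2 K).
ω = 2π / 3.15×10^7 s = 1.99×10^-7 s⁻¹.
Phase lag φ = arctan(Cω/λ) = arctan(21.0/28.7) = 0.631 rad.
Time lag = φ / ω = 0.631 / 1.99×10^-7 = 3.17×10^6 s = 36.7 days.

36.7 days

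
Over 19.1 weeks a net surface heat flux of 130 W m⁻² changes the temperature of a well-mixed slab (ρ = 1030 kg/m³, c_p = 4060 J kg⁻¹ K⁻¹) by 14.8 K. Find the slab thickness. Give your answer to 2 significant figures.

Heat input Q = F Δt = 130 × 1.16×10^7 s = 1.50×10^9 J/m².
Required areal heat capacity C = Q / ΔT = 1.01×10^8 J/(m²·K).
Depth D = C / (ρ c_p) = 1.01×10^8 / (1030 × 4060) = 24.3 m.

24 m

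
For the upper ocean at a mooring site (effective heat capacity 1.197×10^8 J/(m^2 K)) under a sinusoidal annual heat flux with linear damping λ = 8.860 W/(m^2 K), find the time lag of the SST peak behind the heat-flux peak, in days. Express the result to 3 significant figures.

Areal heat capacity C = 1.197×10^8 J/(m^2 K) (given).
ω = 2π / 3.15×10^7 s = 1.99×10^-7 s⁻¹.
Phase lag φ = arctan(Cω/λ) = arctan(23.8/8.860) = 1.22 rad.
Time lag = φ / ω = 1.22 / 1.99×10^-7 = 6.10×10^6 s = 70.6 days.

70.6 days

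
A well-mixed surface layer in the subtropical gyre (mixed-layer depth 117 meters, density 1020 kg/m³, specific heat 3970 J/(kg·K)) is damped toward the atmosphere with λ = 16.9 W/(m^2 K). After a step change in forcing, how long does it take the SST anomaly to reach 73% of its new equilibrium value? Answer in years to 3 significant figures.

1.16 years

Areal heat capacity C = ρ c_p D = 1020 × 3970 × 117 = 4.74×10^8 J/(m^2 K).
τ = C / λ = 4.74×10^8 / 16.9 = 2.80×10^7 s.
Fraction reached: 1 − e^(−t/τ) = 0.73 ⇒ t = −τ ln(1 − 0.73) = τ × 1.31.
t = 3.67×10^7 s = 1.16 years.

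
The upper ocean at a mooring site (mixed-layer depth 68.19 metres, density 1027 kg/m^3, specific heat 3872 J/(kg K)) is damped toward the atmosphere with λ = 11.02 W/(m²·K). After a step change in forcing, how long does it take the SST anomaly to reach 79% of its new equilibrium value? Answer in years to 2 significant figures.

Areal heat capacity C = ρ c_p D = 1027 × 3872 × 68.19 = 2.71×10^8 J/(m²·K).
τ = C / λ = 2.71×10^8 / 11.02 = 2.46×10^7 s.
Fraction reached: 1 − e^(−t/τ) = 0.79 ⇒ t = −τ ln(1 − 0.79) = τ × 1.56.
t = 3.84×10^7 s = 1.22 years.

1.2 years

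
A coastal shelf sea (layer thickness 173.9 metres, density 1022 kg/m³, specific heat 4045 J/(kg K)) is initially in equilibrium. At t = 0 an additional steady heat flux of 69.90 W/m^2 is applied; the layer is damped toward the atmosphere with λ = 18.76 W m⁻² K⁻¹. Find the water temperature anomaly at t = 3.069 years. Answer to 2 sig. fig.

Areal heat capacity C = ρ c_p D = 1022 × 4045 × 173.9 = 7.19×10^8 J/(m²·K).
τ = C / λ = 7.19×10^8 / 18.76 = 3.83×10^7 s.
Equilibrium anomaly ΔT_eq = F / λ = 69.90 / 18.76 = 3.73 K.
t = 3.069 years = 9.69×10^7 s, so t/τ = 2.53.
ΔT(t) = ΔT_eq (1 − e^(−t/τ)) = 3.73 × (1 − e^−2.53) = 3.43 K.

3.4 K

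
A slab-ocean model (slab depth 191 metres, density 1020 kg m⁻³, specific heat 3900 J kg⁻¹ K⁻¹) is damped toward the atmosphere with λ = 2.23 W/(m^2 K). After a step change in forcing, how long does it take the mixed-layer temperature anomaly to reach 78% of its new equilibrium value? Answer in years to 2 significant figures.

Areal heat capacity C = ρ c_p D = 1020 × 3900 × 191 = 7.60×10^8 J/(m^2 K).
τ = C / λ = 7.60×10^8 / 2.23 = 3.41×10^8 s.
Fraction reached: 1 − e^(−t/τ) = 0.78 ⇒ t = −τ ln(1 − 0.78) = τ × 1.51.
t = 5.16×10^8 s = 16.3 years.

16 years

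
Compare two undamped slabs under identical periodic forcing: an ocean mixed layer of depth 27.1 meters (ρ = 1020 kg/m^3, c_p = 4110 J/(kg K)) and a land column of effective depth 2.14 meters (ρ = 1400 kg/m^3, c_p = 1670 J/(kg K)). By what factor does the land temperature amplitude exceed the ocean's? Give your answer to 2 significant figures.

23

C_ocean = 1020 × 4110 × 27.1 = 1.14×10^8 J/(m²·K).
C_land = 1400 × 1670 × 2.14 = 5.00×10^6 J/(m²·K).
Undamped amplitude ∝ 1/C, so A_land/A_ocean = C_ocean/C_land = 22.7.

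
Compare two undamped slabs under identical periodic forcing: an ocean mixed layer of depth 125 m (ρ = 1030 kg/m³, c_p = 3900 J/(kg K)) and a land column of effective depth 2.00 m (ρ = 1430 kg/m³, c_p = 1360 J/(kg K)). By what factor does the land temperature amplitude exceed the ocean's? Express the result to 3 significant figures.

129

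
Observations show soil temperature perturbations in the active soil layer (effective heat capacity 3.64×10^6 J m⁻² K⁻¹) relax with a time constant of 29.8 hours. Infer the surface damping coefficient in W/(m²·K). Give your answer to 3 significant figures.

33.9

Areal heat capacity C = 3.64×10^6 J m⁻² K⁻¹ (given).
τ = 29.8 hours = 1.07×10^5 s.
λ = C / τ = 3.64×10^6 / 1.07×10^5 = 33.9 W/(m²·K).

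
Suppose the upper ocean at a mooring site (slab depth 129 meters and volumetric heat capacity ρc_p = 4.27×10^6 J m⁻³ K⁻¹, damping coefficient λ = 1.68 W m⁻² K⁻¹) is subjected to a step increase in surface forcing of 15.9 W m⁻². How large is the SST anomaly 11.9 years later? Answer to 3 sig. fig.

6.45 K

Areal heat capacity C = ρc_p × D = 4.27×10^6 × 129 = 5.51×10^8 J/(m²·K).
τ = C / λ = 5.51×10^8 / 1.68 = 3.28×10^8 s.
Equilibrium anomaly ΔT_eq = F / λ = 15.9 / 1.68 = 9.46 K.
t = 11.9 years = 3.76×10^8 s, so t/τ = 1.15.
ΔT(t) = ΔT_eq (1 − e^(−t/τ)) = 9.46 × (1 − e^−1.15) = 6.45 K.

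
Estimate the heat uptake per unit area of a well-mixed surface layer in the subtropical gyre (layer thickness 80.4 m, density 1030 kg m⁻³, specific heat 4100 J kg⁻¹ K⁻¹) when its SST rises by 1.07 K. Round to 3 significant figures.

3.63×10^8

Areal heat capacity C = ρ c_p D = 1030 × 4100 × 80.4 = 3.40×10^8 J m⁻² K⁻¹.
ΔQ = C ΔT = 3.40×10^8 × 1.07 = 3.63×10^8 J/m².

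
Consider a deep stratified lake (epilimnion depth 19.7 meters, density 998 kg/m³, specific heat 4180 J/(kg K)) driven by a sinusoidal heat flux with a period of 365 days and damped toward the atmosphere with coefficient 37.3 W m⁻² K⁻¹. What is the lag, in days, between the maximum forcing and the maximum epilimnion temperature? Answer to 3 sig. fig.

Areal heat capacity C = ρ c_p D = 998 × 4180 × 19.7 = 8.22×10^7 J/(m^2 K).
ω = 2π / 3.15×10^7 s = 1.99×10^-7 s⁻¹.
Phase lag φ = arctan(Cω/λ) = arctan(16.4/37.3) = 0.414 rad.
Time lag = φ / ω = 0.414 / 1.99×10^-7 = 2.08×10^6 s = 24.0 days.

24.0 days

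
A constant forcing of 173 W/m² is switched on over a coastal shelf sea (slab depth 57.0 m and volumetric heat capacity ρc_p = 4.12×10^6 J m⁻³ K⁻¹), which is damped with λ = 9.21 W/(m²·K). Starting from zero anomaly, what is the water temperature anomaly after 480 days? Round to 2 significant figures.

15 K

Areal heat capacity C = ρc_p × D = 4.12×10^6 × 57.0 = 2.35×10^8 J m⁻² K⁻¹.
τ = C / λ = 2.35×10^8 / 9.21 = 2.55×10^7 s.
Equilibrium anomaly ΔT_eq = F / λ = 173 / 9.21 = 18.8 K.
t = 480 days = 4.15×10^7 s, so t/τ = 1.63.
ΔT(t) = ΔT_eq (1 − e^(−t/τ)) = 18.8 × (1 − e^−1.63) = 15.1 K.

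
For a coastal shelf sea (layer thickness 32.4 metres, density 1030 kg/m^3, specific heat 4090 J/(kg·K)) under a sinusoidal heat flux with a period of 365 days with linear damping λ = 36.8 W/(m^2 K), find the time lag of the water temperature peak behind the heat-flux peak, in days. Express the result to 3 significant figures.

Areal heat capacity C = ρ c_p D = 1030 × 4090 × 32.4 = 1.36×10^8 J m⁻² K⁻¹.
ω = 2π / 3.15×10^7 s = 1.99×10^-7 s⁻¹.
Phase lag φ = arctan(Cω/λ) = arctan(27.2/36.8) = 0.636 rad.
Time lag = φ / ω = 0.636 / 1.99×10^-7 = 3.19×10^6 s = 37.0 days.

37.0 days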